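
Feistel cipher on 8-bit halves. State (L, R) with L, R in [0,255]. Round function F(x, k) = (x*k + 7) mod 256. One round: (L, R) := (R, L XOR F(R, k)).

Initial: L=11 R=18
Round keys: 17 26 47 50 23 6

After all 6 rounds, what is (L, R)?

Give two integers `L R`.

Answer: 61 3

Derivation:
Round 1 (k=17): L=18 R=50
Round 2 (k=26): L=50 R=9
Round 3 (k=47): L=9 R=156
Round 4 (k=50): L=156 R=118
Round 5 (k=23): L=118 R=61
Round 6 (k=6): L=61 R=3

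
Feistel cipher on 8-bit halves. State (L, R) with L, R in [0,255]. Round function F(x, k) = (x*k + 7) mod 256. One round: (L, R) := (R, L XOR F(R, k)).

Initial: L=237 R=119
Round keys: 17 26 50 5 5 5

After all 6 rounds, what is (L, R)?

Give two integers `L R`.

Round 1 (k=17): L=119 R=3
Round 2 (k=26): L=3 R=34
Round 3 (k=50): L=34 R=168
Round 4 (k=5): L=168 R=109
Round 5 (k=5): L=109 R=128
Round 6 (k=5): L=128 R=234

Answer: 128 234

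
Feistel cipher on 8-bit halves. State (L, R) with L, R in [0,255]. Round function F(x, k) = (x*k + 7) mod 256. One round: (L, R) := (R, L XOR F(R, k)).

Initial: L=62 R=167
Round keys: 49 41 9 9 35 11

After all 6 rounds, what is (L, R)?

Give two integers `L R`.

Answer: 254 119

Derivation:
Round 1 (k=49): L=167 R=192
Round 2 (k=41): L=192 R=96
Round 3 (k=9): L=96 R=167
Round 4 (k=9): L=167 R=134
Round 5 (k=35): L=134 R=254
Round 6 (k=11): L=254 R=119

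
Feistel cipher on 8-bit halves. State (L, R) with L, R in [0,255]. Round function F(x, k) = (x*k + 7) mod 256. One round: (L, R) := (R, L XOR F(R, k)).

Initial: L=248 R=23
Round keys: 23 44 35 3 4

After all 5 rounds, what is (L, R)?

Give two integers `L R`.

Answer: 156 32

Derivation:
Round 1 (k=23): L=23 R=224
Round 2 (k=44): L=224 R=144
Round 3 (k=35): L=144 R=87
Round 4 (k=3): L=87 R=156
Round 5 (k=4): L=156 R=32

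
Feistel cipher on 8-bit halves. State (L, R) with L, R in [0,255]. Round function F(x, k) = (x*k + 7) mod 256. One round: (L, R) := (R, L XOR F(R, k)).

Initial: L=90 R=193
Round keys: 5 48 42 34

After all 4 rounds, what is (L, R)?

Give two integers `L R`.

Round 1 (k=5): L=193 R=150
Round 2 (k=48): L=150 R=230
Round 3 (k=42): L=230 R=85
Round 4 (k=34): L=85 R=183

Answer: 85 183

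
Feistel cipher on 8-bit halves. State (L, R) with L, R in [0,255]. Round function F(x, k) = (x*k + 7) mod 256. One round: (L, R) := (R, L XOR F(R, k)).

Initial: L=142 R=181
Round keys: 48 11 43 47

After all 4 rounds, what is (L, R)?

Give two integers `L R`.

Answer: 117 13

Derivation:
Round 1 (k=48): L=181 R=121
Round 2 (k=11): L=121 R=143
Round 3 (k=43): L=143 R=117
Round 4 (k=47): L=117 R=13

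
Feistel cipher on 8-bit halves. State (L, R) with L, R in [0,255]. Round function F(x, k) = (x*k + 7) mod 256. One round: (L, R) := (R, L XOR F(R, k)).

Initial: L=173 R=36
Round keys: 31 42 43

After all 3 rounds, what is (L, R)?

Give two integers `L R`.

Answer: 247 74

Derivation:
Round 1 (k=31): L=36 R=206
Round 2 (k=42): L=206 R=247
Round 3 (k=43): L=247 R=74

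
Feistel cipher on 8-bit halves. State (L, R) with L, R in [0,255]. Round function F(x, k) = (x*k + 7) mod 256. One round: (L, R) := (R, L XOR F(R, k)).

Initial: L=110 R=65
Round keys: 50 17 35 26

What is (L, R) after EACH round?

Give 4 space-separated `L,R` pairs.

Round 1 (k=50): L=65 R=215
Round 2 (k=17): L=215 R=15
Round 3 (k=35): L=15 R=195
Round 4 (k=26): L=195 R=218

Answer: 65,215 215,15 15,195 195,218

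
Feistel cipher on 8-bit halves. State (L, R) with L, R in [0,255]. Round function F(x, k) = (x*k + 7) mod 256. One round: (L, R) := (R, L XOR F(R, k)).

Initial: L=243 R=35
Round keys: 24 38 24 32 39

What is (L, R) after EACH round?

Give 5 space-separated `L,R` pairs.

Answer: 35,188 188,204 204,155 155,171 171,143

Derivation:
Round 1 (k=24): L=35 R=188
Round 2 (k=38): L=188 R=204
Round 3 (k=24): L=204 R=155
Round 4 (k=32): L=155 R=171
Round 5 (k=39): L=171 R=143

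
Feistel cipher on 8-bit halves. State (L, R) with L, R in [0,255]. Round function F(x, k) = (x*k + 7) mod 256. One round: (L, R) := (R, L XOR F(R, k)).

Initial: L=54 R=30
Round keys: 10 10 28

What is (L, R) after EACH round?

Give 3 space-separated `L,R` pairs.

Answer: 30,5 5,39 39,78

Derivation:
Round 1 (k=10): L=30 R=5
Round 2 (k=10): L=5 R=39
Round 3 (k=28): L=39 R=78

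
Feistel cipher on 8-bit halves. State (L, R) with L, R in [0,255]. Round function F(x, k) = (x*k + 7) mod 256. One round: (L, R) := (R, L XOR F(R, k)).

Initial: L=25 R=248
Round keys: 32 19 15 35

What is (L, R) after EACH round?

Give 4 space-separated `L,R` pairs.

Round 1 (k=32): L=248 R=30
Round 2 (k=19): L=30 R=185
Round 3 (k=15): L=185 R=192
Round 4 (k=35): L=192 R=254

Answer: 248,30 30,185 185,192 192,254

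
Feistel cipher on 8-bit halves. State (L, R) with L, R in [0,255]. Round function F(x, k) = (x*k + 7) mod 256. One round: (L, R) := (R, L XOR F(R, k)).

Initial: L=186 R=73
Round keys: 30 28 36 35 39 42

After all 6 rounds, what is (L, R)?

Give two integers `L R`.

Answer: 234 174

Derivation:
Round 1 (k=30): L=73 R=47
Round 2 (k=28): L=47 R=98
Round 3 (k=36): L=98 R=224
Round 4 (k=35): L=224 R=197
Round 5 (k=39): L=197 R=234
Round 6 (k=42): L=234 R=174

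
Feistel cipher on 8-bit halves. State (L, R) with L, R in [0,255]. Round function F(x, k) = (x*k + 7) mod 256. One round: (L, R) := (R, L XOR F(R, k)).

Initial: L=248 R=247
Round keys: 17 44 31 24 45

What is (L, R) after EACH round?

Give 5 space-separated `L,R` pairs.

Answer: 247,150 150,56 56,89 89,103 103,123

Derivation:
Round 1 (k=17): L=247 R=150
Round 2 (k=44): L=150 R=56
Round 3 (k=31): L=56 R=89
Round 4 (k=24): L=89 R=103
Round 5 (k=45): L=103 R=123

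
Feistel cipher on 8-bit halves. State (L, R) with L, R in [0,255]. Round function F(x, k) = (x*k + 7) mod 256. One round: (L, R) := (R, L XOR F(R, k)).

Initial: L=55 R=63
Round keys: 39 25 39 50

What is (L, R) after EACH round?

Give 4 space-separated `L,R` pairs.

Answer: 63,151 151,249 249,97 97,0

Derivation:
Round 1 (k=39): L=63 R=151
Round 2 (k=25): L=151 R=249
Round 3 (k=39): L=249 R=97
Round 4 (k=50): L=97 R=0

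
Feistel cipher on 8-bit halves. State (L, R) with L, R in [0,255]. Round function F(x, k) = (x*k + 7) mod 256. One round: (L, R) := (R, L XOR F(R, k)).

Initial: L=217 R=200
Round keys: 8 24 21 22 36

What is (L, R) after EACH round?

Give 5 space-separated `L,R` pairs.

Round 1 (k=8): L=200 R=158
Round 2 (k=24): L=158 R=31
Round 3 (k=21): L=31 R=12
Round 4 (k=22): L=12 R=16
Round 5 (k=36): L=16 R=75

Answer: 200,158 158,31 31,12 12,16 16,75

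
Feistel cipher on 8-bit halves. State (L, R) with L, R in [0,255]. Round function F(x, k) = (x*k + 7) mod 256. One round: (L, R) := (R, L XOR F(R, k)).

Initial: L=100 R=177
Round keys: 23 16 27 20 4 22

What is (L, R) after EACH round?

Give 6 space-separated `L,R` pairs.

Round 1 (k=23): L=177 R=138
Round 2 (k=16): L=138 R=22
Round 3 (k=27): L=22 R=211
Round 4 (k=20): L=211 R=149
Round 5 (k=4): L=149 R=136
Round 6 (k=22): L=136 R=34

Answer: 177,138 138,22 22,211 211,149 149,136 136,34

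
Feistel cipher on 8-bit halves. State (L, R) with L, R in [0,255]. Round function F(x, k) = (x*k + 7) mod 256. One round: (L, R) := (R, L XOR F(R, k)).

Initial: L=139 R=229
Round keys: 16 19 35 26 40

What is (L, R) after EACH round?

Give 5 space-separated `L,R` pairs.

Answer: 229,220 220,190 190,221 221,199 199,194

Derivation:
Round 1 (k=16): L=229 R=220
Round 2 (k=19): L=220 R=190
Round 3 (k=35): L=190 R=221
Round 4 (k=26): L=221 R=199
Round 5 (k=40): L=199 R=194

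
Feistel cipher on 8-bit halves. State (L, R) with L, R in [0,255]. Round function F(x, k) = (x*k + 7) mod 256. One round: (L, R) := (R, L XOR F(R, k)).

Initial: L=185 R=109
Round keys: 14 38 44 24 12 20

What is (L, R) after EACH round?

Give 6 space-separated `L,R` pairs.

Round 1 (k=14): L=109 R=68
Round 2 (k=38): L=68 R=114
Round 3 (k=44): L=114 R=219
Round 4 (k=24): L=219 R=253
Round 5 (k=12): L=253 R=56
Round 6 (k=20): L=56 R=154

Answer: 109,68 68,114 114,219 219,253 253,56 56,154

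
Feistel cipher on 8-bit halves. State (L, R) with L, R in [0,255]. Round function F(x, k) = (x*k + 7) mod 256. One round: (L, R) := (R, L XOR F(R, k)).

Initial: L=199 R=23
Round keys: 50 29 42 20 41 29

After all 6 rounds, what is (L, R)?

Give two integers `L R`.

Answer: 253 189

Derivation:
Round 1 (k=50): L=23 R=66
Round 2 (k=29): L=66 R=150
Round 3 (k=42): L=150 R=225
Round 4 (k=20): L=225 R=13
Round 5 (k=41): L=13 R=253
Round 6 (k=29): L=253 R=189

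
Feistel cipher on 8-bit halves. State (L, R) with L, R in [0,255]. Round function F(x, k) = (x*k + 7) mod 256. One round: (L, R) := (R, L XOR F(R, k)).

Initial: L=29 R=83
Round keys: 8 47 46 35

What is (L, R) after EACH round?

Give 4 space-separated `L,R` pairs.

Answer: 83,130 130,182 182,57 57,100

Derivation:
Round 1 (k=8): L=83 R=130
Round 2 (k=47): L=130 R=182
Round 3 (k=46): L=182 R=57
Round 4 (k=35): L=57 R=100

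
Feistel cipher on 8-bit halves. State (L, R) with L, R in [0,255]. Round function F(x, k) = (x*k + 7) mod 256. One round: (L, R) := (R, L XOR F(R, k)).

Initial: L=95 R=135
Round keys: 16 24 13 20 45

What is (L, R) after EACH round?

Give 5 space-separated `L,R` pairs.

Answer: 135,40 40,64 64,111 111,243 243,209

Derivation:
Round 1 (k=16): L=135 R=40
Round 2 (k=24): L=40 R=64
Round 3 (k=13): L=64 R=111
Round 4 (k=20): L=111 R=243
Round 5 (k=45): L=243 R=209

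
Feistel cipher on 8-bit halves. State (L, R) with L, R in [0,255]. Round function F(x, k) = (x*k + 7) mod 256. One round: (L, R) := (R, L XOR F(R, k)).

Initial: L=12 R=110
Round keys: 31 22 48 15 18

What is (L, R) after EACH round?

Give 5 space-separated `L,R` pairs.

Round 1 (k=31): L=110 R=85
Round 2 (k=22): L=85 R=59
Round 3 (k=48): L=59 R=66
Round 4 (k=15): L=66 R=222
Round 5 (k=18): L=222 R=225

Answer: 110,85 85,59 59,66 66,222 222,225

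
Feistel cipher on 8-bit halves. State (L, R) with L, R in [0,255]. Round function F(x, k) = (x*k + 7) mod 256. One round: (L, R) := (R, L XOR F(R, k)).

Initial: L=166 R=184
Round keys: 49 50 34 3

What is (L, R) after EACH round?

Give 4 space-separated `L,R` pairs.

Answer: 184,153 153,81 81,80 80,166

Derivation:
Round 1 (k=49): L=184 R=153
Round 2 (k=50): L=153 R=81
Round 3 (k=34): L=81 R=80
Round 4 (k=3): L=80 R=166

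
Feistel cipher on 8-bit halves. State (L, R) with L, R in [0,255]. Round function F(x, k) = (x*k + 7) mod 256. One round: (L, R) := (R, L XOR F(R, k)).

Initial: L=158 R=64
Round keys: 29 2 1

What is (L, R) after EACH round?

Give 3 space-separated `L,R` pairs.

Answer: 64,217 217,249 249,217

Derivation:
Round 1 (k=29): L=64 R=217
Round 2 (k=2): L=217 R=249
Round 3 (k=1): L=249 R=217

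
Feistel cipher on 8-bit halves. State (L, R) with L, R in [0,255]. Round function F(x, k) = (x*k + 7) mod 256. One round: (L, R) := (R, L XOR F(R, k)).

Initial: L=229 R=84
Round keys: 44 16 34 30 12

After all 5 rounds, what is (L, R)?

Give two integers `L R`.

Round 1 (k=44): L=84 R=146
Round 2 (k=16): L=146 R=115
Round 3 (k=34): L=115 R=223
Round 4 (k=30): L=223 R=90
Round 5 (k=12): L=90 R=224

Answer: 90 224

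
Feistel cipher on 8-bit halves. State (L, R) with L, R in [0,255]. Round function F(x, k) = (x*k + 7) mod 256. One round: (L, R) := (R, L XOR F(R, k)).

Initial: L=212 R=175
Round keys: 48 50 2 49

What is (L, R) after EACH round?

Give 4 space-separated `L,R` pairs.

Round 1 (k=48): L=175 R=3
Round 2 (k=50): L=3 R=50
Round 3 (k=2): L=50 R=104
Round 4 (k=49): L=104 R=221

Answer: 175,3 3,50 50,104 104,221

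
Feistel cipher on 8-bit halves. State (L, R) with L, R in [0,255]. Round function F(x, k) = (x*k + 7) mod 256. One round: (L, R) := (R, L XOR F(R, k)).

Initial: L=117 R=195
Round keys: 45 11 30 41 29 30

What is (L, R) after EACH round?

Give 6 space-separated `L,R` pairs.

Answer: 195,59 59,83 83,250 250,66 66,123 123,51

Derivation:
Round 1 (k=45): L=195 R=59
Round 2 (k=11): L=59 R=83
Round 3 (k=30): L=83 R=250
Round 4 (k=41): L=250 R=66
Round 5 (k=29): L=66 R=123
Round 6 (k=30): L=123 R=51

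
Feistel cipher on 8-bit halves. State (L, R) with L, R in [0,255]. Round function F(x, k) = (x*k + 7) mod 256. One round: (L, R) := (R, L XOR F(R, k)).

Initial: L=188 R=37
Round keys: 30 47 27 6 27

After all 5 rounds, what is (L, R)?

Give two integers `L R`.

Round 1 (k=30): L=37 R=225
Round 2 (k=47): L=225 R=115
Round 3 (k=27): L=115 R=201
Round 4 (k=6): L=201 R=206
Round 5 (k=27): L=206 R=8

Answer: 206 8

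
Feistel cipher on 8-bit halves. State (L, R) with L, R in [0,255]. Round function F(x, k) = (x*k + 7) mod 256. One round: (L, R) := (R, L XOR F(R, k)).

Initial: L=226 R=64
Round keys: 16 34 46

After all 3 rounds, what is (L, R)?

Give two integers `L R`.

Round 1 (k=16): L=64 R=229
Round 2 (k=34): L=229 R=49
Round 3 (k=46): L=49 R=48

Answer: 49 48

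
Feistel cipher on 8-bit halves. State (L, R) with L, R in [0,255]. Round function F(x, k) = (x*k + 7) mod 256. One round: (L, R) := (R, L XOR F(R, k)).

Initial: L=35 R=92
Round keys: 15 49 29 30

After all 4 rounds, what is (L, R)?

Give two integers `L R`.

Round 1 (k=15): L=92 R=72
Round 2 (k=49): L=72 R=147
Round 3 (k=29): L=147 R=230
Round 4 (k=30): L=230 R=104

Answer: 230 104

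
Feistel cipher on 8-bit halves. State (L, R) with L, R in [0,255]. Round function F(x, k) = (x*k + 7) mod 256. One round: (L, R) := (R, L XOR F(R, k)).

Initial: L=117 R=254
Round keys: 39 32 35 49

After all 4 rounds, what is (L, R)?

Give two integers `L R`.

Answer: 94 124

Derivation:
Round 1 (k=39): L=254 R=204
Round 2 (k=32): L=204 R=121
Round 3 (k=35): L=121 R=94
Round 4 (k=49): L=94 R=124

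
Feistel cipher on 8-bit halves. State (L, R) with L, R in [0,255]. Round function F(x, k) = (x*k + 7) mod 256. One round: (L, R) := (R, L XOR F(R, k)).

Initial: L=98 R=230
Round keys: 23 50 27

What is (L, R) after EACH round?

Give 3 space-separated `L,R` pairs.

Answer: 230,211 211,219 219,243

Derivation:
Round 1 (k=23): L=230 R=211
Round 2 (k=50): L=211 R=219
Round 3 (k=27): L=219 R=243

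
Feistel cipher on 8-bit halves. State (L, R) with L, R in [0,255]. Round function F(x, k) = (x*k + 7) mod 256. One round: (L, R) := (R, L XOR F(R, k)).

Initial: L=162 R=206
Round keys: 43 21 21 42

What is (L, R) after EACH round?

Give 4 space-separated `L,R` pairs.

Round 1 (k=43): L=206 R=3
Round 2 (k=21): L=3 R=136
Round 3 (k=21): L=136 R=44
Round 4 (k=42): L=44 R=183

Answer: 206,3 3,136 136,44 44,183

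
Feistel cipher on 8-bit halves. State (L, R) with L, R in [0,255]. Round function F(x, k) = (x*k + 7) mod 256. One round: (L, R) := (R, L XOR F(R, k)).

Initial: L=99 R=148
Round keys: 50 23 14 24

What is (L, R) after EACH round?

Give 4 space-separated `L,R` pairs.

Round 1 (k=50): L=148 R=140
Round 2 (k=23): L=140 R=15
Round 3 (k=14): L=15 R=85
Round 4 (k=24): L=85 R=240

Answer: 148,140 140,15 15,85 85,240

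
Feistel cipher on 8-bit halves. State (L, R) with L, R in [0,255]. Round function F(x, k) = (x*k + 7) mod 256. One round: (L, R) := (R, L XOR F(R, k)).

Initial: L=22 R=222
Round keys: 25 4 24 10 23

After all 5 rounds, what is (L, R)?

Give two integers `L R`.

Answer: 82 249

Derivation:
Round 1 (k=25): L=222 R=163
Round 2 (k=4): L=163 R=77
Round 3 (k=24): L=77 R=156
Round 4 (k=10): L=156 R=82
Round 5 (k=23): L=82 R=249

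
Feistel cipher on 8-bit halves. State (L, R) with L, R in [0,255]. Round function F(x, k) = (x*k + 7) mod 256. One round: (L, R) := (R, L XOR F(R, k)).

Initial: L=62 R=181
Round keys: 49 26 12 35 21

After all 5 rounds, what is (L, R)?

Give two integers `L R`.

Round 1 (k=49): L=181 R=146
Round 2 (k=26): L=146 R=110
Round 3 (k=12): L=110 R=189
Round 4 (k=35): L=189 R=176
Round 5 (k=21): L=176 R=202

Answer: 176 202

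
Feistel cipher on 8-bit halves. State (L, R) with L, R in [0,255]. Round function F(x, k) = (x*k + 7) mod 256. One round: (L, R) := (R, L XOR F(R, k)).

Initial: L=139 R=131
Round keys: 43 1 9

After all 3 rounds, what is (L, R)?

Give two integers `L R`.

Answer: 9 219

Derivation:
Round 1 (k=43): L=131 R=131
Round 2 (k=1): L=131 R=9
Round 3 (k=9): L=9 R=219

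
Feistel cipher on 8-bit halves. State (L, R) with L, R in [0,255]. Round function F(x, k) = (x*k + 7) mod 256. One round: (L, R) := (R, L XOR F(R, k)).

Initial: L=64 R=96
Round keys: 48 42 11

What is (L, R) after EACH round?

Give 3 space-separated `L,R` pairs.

Answer: 96,71 71,205 205,145

Derivation:
Round 1 (k=48): L=96 R=71
Round 2 (k=42): L=71 R=205
Round 3 (k=11): L=205 R=145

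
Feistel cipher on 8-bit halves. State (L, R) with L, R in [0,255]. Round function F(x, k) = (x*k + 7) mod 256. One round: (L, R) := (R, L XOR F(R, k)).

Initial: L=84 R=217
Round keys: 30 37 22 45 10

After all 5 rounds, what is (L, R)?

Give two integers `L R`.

Round 1 (k=30): L=217 R=33
Round 2 (k=37): L=33 R=21
Round 3 (k=22): L=21 R=244
Round 4 (k=45): L=244 R=254
Round 5 (k=10): L=254 R=7

Answer: 254 7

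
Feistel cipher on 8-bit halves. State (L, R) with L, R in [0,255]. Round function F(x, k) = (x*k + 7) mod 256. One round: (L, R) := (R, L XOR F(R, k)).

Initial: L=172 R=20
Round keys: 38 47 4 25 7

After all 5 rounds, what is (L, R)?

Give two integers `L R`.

Answer: 171 160

Derivation:
Round 1 (k=38): L=20 R=83
Round 2 (k=47): L=83 R=80
Round 3 (k=4): L=80 R=20
Round 4 (k=25): L=20 R=171
Round 5 (k=7): L=171 R=160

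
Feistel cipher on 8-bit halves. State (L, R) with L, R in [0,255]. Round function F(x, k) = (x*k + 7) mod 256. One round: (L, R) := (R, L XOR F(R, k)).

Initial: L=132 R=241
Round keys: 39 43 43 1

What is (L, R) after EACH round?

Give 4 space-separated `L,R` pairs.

Answer: 241,58 58,52 52,249 249,52

Derivation:
Round 1 (k=39): L=241 R=58
Round 2 (k=43): L=58 R=52
Round 3 (k=43): L=52 R=249
Round 4 (k=1): L=249 R=52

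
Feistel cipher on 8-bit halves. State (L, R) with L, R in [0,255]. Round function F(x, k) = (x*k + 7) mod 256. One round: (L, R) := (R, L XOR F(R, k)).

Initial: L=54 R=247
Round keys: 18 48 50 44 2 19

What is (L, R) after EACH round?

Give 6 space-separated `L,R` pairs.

Answer: 247,83 83,96 96,148 148,23 23,161 161,237

Derivation:
Round 1 (k=18): L=247 R=83
Round 2 (k=48): L=83 R=96
Round 3 (k=50): L=96 R=148
Round 4 (k=44): L=148 R=23
Round 5 (k=2): L=23 R=161
Round 6 (k=19): L=161 R=237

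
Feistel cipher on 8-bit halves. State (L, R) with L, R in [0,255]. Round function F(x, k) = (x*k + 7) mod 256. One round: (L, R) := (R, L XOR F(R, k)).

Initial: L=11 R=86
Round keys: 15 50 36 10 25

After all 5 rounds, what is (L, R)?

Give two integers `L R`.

Round 1 (k=15): L=86 R=26
Round 2 (k=50): L=26 R=77
Round 3 (k=36): L=77 R=193
Round 4 (k=10): L=193 R=220
Round 5 (k=25): L=220 R=66

Answer: 220 66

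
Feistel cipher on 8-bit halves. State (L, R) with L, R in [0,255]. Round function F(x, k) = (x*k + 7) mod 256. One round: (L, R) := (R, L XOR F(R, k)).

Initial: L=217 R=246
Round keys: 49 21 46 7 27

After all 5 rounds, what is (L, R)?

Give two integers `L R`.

Answer: 155 57

Derivation:
Round 1 (k=49): L=246 R=196
Round 2 (k=21): L=196 R=237
Round 3 (k=46): L=237 R=89
Round 4 (k=7): L=89 R=155
Round 5 (k=27): L=155 R=57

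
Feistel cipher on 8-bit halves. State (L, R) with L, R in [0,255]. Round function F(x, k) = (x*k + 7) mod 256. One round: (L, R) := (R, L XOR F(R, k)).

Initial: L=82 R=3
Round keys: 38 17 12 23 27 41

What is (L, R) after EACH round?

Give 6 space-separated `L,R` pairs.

Answer: 3,43 43,225 225,184 184,110 110,25 25,102

Derivation:
Round 1 (k=38): L=3 R=43
Round 2 (k=17): L=43 R=225
Round 3 (k=12): L=225 R=184
Round 4 (k=23): L=184 R=110
Round 5 (k=27): L=110 R=25
Round 6 (k=41): L=25 R=102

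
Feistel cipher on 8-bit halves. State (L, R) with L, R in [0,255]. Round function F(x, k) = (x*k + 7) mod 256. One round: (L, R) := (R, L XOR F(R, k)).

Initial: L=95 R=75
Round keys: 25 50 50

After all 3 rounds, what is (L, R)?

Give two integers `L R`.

Answer: 74 126

Derivation:
Round 1 (k=25): L=75 R=5
Round 2 (k=50): L=5 R=74
Round 3 (k=50): L=74 R=126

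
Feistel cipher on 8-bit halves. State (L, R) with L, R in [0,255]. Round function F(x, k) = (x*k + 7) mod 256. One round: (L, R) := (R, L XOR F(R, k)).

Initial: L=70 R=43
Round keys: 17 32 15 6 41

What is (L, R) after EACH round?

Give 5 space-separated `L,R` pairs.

Round 1 (k=17): L=43 R=164
Round 2 (k=32): L=164 R=172
Round 3 (k=15): L=172 R=191
Round 4 (k=6): L=191 R=45
Round 5 (k=41): L=45 R=131

Answer: 43,164 164,172 172,191 191,45 45,131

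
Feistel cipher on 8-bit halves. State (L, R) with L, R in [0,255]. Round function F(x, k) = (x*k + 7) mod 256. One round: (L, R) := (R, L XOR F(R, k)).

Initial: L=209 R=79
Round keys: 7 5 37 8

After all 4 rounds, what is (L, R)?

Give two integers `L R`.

Answer: 247 156

Derivation:
Round 1 (k=7): L=79 R=225
Round 2 (k=5): L=225 R=35
Round 3 (k=37): L=35 R=247
Round 4 (k=8): L=247 R=156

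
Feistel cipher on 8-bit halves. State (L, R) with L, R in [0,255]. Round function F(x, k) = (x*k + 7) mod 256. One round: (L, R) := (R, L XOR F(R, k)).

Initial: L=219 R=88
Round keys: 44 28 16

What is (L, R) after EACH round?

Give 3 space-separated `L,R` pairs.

Answer: 88,252 252,207 207,11

Derivation:
Round 1 (k=44): L=88 R=252
Round 2 (k=28): L=252 R=207
Round 3 (k=16): L=207 R=11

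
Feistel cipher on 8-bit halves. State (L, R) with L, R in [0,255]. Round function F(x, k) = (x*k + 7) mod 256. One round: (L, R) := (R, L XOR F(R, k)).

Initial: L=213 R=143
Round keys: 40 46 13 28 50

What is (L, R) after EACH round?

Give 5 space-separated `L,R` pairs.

Answer: 143,138 138,92 92,57 57,31 31,44

Derivation:
Round 1 (k=40): L=143 R=138
Round 2 (k=46): L=138 R=92
Round 3 (k=13): L=92 R=57
Round 4 (k=28): L=57 R=31
Round 5 (k=50): L=31 R=44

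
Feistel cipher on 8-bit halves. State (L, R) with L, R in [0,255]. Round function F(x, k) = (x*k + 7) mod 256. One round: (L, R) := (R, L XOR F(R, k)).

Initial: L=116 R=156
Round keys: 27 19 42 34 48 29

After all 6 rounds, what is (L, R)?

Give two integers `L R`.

Round 1 (k=27): L=156 R=15
Round 2 (k=19): L=15 R=184
Round 3 (k=42): L=184 R=56
Round 4 (k=34): L=56 R=207
Round 5 (k=48): L=207 R=239
Round 6 (k=29): L=239 R=213

Answer: 239 213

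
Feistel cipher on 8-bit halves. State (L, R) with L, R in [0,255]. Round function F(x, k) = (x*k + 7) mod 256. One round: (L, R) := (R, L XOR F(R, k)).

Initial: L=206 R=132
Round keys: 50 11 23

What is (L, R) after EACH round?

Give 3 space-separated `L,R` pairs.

Round 1 (k=50): L=132 R=1
Round 2 (k=11): L=1 R=150
Round 3 (k=23): L=150 R=128

Answer: 132,1 1,150 150,128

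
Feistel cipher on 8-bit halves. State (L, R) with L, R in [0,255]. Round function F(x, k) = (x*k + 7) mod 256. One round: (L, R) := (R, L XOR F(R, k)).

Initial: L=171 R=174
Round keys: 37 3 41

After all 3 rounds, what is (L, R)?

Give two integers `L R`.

Answer: 55 80

Derivation:
Round 1 (k=37): L=174 R=134
Round 2 (k=3): L=134 R=55
Round 3 (k=41): L=55 R=80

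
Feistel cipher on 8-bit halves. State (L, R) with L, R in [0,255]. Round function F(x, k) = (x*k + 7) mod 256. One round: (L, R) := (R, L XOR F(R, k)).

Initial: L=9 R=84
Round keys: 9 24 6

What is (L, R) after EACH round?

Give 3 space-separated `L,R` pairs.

Answer: 84,242 242,227 227,171

Derivation:
Round 1 (k=9): L=84 R=242
Round 2 (k=24): L=242 R=227
Round 3 (k=6): L=227 R=171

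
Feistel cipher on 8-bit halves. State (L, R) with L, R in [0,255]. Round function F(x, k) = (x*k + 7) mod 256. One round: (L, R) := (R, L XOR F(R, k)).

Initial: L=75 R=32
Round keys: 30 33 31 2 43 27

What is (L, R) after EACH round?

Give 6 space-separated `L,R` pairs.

Round 1 (k=30): L=32 R=140
Round 2 (k=33): L=140 R=51
Round 3 (k=31): L=51 R=184
Round 4 (k=2): L=184 R=68
Round 5 (k=43): L=68 R=203
Round 6 (k=27): L=203 R=52

Answer: 32,140 140,51 51,184 184,68 68,203 203,52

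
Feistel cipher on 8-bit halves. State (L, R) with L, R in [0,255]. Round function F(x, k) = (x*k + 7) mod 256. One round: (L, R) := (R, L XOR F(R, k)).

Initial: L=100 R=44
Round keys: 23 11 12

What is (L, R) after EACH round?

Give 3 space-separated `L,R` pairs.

Round 1 (k=23): L=44 R=159
Round 2 (k=11): L=159 R=240
Round 3 (k=12): L=240 R=216

Answer: 44,159 159,240 240,216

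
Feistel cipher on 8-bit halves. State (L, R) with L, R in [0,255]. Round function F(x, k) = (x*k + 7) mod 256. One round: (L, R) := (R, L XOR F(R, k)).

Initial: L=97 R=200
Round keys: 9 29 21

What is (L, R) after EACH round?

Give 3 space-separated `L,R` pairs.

Answer: 200,110 110,181 181,142

Derivation:
Round 1 (k=9): L=200 R=110
Round 2 (k=29): L=110 R=181
Round 3 (k=21): L=181 R=142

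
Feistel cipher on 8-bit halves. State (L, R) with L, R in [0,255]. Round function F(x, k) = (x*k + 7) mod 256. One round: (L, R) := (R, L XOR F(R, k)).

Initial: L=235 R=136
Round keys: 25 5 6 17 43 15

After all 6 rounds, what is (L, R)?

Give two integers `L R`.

Round 1 (k=25): L=136 R=164
Round 2 (k=5): L=164 R=179
Round 3 (k=6): L=179 R=157
Round 4 (k=17): L=157 R=199
Round 5 (k=43): L=199 R=233
Round 6 (k=15): L=233 R=105

Answer: 233 105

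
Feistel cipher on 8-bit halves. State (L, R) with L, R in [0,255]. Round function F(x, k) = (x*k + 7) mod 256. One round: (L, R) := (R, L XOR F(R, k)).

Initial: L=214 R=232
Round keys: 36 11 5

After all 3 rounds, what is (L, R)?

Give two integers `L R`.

Round 1 (k=36): L=232 R=113
Round 2 (k=11): L=113 R=10
Round 3 (k=5): L=10 R=72

Answer: 10 72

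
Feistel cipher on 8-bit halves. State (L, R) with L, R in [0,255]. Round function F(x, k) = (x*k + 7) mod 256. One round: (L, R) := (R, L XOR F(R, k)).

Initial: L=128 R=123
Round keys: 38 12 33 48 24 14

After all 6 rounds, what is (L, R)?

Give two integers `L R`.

Answer: 169 106

Derivation:
Round 1 (k=38): L=123 R=201
Round 2 (k=12): L=201 R=8
Round 3 (k=33): L=8 R=198
Round 4 (k=48): L=198 R=47
Round 5 (k=24): L=47 R=169
Round 6 (k=14): L=169 R=106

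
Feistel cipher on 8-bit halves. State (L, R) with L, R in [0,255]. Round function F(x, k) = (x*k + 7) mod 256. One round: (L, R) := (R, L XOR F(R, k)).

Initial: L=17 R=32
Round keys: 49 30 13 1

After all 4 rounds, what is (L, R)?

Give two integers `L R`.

Answer: 112 12

Derivation:
Round 1 (k=49): L=32 R=54
Round 2 (k=30): L=54 R=123
Round 3 (k=13): L=123 R=112
Round 4 (k=1): L=112 R=12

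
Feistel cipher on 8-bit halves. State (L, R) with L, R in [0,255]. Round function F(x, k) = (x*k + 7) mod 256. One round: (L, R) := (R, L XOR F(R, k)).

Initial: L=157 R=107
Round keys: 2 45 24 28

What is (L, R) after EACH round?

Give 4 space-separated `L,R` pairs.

Answer: 107,64 64,44 44,103 103,103

Derivation:
Round 1 (k=2): L=107 R=64
Round 2 (k=45): L=64 R=44
Round 3 (k=24): L=44 R=103
Round 4 (k=28): L=103 R=103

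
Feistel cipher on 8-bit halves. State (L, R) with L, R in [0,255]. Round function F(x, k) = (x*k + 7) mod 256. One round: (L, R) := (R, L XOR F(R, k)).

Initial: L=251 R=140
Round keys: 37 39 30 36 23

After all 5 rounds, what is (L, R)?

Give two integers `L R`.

Round 1 (k=37): L=140 R=184
Round 2 (k=39): L=184 R=131
Round 3 (k=30): L=131 R=217
Round 4 (k=36): L=217 R=8
Round 5 (k=23): L=8 R=102

Answer: 8 102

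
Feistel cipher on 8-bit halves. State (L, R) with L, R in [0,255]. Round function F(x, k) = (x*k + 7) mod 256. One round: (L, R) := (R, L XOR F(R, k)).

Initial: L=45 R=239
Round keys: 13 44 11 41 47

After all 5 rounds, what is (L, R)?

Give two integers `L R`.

Answer: 31 156

Derivation:
Round 1 (k=13): L=239 R=7
Round 2 (k=44): L=7 R=212
Round 3 (k=11): L=212 R=36
Round 4 (k=41): L=36 R=31
Round 5 (k=47): L=31 R=156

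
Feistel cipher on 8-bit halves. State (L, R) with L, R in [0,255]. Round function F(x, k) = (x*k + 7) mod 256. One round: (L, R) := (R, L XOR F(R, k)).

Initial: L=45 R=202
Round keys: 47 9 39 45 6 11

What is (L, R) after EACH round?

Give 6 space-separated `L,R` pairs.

Answer: 202,48 48,125 125,34 34,124 124,205 205,170

Derivation:
Round 1 (k=47): L=202 R=48
Round 2 (k=9): L=48 R=125
Round 3 (k=39): L=125 R=34
Round 4 (k=45): L=34 R=124
Round 5 (k=6): L=124 R=205
Round 6 (k=11): L=205 R=170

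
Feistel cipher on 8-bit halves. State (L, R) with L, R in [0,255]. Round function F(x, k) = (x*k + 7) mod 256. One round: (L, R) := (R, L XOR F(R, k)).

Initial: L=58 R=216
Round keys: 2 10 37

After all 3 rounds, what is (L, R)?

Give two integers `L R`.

Answer: 81 49

Derivation:
Round 1 (k=2): L=216 R=141
Round 2 (k=10): L=141 R=81
Round 3 (k=37): L=81 R=49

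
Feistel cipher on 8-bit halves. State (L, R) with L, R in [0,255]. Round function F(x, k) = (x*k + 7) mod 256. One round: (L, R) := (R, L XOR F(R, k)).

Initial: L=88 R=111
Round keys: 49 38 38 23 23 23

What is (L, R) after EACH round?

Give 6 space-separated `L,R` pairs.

Answer: 111,30 30,20 20,225 225,42 42,44 44,209

Derivation:
Round 1 (k=49): L=111 R=30
Round 2 (k=38): L=30 R=20
Round 3 (k=38): L=20 R=225
Round 4 (k=23): L=225 R=42
Round 5 (k=23): L=42 R=44
Round 6 (k=23): L=44 R=209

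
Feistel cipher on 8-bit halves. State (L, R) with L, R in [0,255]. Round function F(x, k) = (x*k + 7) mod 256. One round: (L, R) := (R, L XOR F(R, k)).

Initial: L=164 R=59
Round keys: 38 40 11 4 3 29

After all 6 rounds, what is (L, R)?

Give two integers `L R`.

Round 1 (k=38): L=59 R=109
Round 2 (k=40): L=109 R=52
Round 3 (k=11): L=52 R=46
Round 4 (k=4): L=46 R=139
Round 5 (k=3): L=139 R=134
Round 6 (k=29): L=134 R=190

Answer: 134 190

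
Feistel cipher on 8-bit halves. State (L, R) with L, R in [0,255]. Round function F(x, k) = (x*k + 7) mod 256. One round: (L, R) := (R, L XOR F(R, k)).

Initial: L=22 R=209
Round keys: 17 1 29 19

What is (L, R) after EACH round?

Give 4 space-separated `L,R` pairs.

Answer: 209,254 254,212 212,245 245,226

Derivation:
Round 1 (k=17): L=209 R=254
Round 2 (k=1): L=254 R=212
Round 3 (k=29): L=212 R=245
Round 4 (k=19): L=245 R=226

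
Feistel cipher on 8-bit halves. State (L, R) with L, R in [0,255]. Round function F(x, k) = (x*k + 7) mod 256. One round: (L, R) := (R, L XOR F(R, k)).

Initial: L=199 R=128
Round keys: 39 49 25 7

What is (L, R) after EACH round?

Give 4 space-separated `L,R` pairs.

Answer: 128,64 64,199 199,54 54,70

Derivation:
Round 1 (k=39): L=128 R=64
Round 2 (k=49): L=64 R=199
Round 3 (k=25): L=199 R=54
Round 4 (k=7): L=54 R=70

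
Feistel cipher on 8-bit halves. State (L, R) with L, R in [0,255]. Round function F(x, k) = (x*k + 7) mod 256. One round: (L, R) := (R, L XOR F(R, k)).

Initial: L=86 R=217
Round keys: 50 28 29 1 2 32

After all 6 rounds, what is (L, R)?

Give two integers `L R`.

Answer: 219 192

Derivation:
Round 1 (k=50): L=217 R=63
Round 2 (k=28): L=63 R=50
Round 3 (k=29): L=50 R=142
Round 4 (k=1): L=142 R=167
Round 5 (k=2): L=167 R=219
Round 6 (k=32): L=219 R=192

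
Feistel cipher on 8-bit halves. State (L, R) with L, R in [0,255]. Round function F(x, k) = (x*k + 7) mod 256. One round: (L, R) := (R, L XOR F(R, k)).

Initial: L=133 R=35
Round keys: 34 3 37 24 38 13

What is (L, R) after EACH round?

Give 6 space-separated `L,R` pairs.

Answer: 35,40 40,92 92,123 123,211 211,34 34,18

Derivation:
Round 1 (k=34): L=35 R=40
Round 2 (k=3): L=40 R=92
Round 3 (k=37): L=92 R=123
Round 4 (k=24): L=123 R=211
Round 5 (k=38): L=211 R=34
Round 6 (k=13): L=34 R=18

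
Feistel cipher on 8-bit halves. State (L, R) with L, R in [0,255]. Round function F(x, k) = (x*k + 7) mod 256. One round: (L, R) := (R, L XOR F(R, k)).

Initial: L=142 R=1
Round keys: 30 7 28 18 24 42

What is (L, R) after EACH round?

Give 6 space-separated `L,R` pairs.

Answer: 1,171 171,181 181,120 120,194 194,79 79,63

Derivation:
Round 1 (k=30): L=1 R=171
Round 2 (k=7): L=171 R=181
Round 3 (k=28): L=181 R=120
Round 4 (k=18): L=120 R=194
Round 5 (k=24): L=194 R=79
Round 6 (k=42): L=79 R=63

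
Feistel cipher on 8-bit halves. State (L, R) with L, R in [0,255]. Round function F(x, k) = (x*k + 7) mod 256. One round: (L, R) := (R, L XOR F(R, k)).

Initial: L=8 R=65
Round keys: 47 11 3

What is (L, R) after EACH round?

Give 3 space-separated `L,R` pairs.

Answer: 65,254 254,176 176,233

Derivation:
Round 1 (k=47): L=65 R=254
Round 2 (k=11): L=254 R=176
Round 3 (k=3): L=176 R=233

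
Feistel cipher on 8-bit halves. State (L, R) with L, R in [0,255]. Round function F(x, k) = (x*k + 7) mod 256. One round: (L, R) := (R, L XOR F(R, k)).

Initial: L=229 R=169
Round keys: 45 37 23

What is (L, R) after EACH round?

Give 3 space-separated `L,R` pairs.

Answer: 169,89 89,77 77,171

Derivation:
Round 1 (k=45): L=169 R=89
Round 2 (k=37): L=89 R=77
Round 3 (k=23): L=77 R=171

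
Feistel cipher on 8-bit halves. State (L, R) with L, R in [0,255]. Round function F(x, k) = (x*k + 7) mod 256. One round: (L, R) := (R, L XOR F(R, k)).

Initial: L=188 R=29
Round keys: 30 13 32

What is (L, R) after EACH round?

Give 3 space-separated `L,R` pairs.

Round 1 (k=30): L=29 R=209
Round 2 (k=13): L=209 R=185
Round 3 (k=32): L=185 R=246

Answer: 29,209 209,185 185,246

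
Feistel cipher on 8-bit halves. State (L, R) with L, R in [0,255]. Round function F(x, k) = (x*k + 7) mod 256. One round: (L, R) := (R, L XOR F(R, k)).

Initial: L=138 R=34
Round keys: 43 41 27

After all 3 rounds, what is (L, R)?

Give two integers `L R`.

Answer: 244 244

Derivation:
Round 1 (k=43): L=34 R=55
Round 2 (k=41): L=55 R=244
Round 3 (k=27): L=244 R=244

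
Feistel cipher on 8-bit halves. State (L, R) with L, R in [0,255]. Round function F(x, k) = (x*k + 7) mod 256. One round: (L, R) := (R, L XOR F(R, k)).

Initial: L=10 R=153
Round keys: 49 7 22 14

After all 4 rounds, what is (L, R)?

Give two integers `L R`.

Answer: 197 41

Derivation:
Round 1 (k=49): L=153 R=90
Round 2 (k=7): L=90 R=228
Round 3 (k=22): L=228 R=197
Round 4 (k=14): L=197 R=41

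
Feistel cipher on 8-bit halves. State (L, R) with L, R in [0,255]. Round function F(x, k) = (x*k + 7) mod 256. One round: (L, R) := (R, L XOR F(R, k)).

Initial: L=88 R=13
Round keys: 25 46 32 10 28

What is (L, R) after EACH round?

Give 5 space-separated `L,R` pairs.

Answer: 13,20 20,146 146,83 83,215 215,216

Derivation:
Round 1 (k=25): L=13 R=20
Round 2 (k=46): L=20 R=146
Round 3 (k=32): L=146 R=83
Round 4 (k=10): L=83 R=215
Round 5 (k=28): L=215 R=216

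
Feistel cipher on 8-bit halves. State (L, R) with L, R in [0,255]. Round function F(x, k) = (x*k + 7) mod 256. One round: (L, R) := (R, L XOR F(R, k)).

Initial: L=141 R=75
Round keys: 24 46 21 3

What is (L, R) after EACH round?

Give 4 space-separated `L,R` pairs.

Round 1 (k=24): L=75 R=130
Round 2 (k=46): L=130 R=40
Round 3 (k=21): L=40 R=205
Round 4 (k=3): L=205 R=70

Answer: 75,130 130,40 40,205 205,70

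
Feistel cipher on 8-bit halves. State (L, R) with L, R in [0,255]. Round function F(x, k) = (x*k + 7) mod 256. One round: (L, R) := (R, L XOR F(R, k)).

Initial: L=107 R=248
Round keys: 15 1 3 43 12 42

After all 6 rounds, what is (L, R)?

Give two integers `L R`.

Answer: 163 69

Derivation:
Round 1 (k=15): L=248 R=228
Round 2 (k=1): L=228 R=19
Round 3 (k=3): L=19 R=164
Round 4 (k=43): L=164 R=128
Round 5 (k=12): L=128 R=163
Round 6 (k=42): L=163 R=69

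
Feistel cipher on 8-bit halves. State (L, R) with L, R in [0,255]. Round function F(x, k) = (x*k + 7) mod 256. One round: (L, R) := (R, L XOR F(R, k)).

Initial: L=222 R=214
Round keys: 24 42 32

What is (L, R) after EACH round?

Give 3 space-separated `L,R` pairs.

Answer: 214,201 201,215 215,46

Derivation:
Round 1 (k=24): L=214 R=201
Round 2 (k=42): L=201 R=215
Round 3 (k=32): L=215 R=46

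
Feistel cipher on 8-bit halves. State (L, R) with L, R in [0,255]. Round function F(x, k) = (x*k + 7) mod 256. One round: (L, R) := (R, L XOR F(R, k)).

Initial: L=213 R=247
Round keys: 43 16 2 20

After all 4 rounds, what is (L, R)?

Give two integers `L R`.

Answer: 150 95

Derivation:
Round 1 (k=43): L=247 R=81
Round 2 (k=16): L=81 R=224
Round 3 (k=2): L=224 R=150
Round 4 (k=20): L=150 R=95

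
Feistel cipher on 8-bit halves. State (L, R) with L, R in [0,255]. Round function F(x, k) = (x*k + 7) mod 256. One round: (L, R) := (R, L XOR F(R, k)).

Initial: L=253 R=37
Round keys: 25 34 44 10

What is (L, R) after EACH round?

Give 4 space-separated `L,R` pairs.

Round 1 (k=25): L=37 R=89
Round 2 (k=34): L=89 R=252
Round 3 (k=44): L=252 R=14
Round 4 (k=10): L=14 R=111

Answer: 37,89 89,252 252,14 14,111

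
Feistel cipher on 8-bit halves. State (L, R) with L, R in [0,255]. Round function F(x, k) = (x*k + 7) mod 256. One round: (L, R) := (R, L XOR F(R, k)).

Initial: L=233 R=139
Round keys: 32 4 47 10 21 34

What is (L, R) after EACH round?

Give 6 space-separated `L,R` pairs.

Answer: 139,142 142,180 180,157 157,157 157,117 117,12

Derivation:
Round 1 (k=32): L=139 R=142
Round 2 (k=4): L=142 R=180
Round 3 (k=47): L=180 R=157
Round 4 (k=10): L=157 R=157
Round 5 (k=21): L=157 R=117
Round 6 (k=34): L=117 R=12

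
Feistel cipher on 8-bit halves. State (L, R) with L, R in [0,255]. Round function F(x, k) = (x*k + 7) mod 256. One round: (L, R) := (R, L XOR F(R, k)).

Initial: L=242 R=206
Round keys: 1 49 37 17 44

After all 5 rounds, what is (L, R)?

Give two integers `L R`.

Round 1 (k=1): L=206 R=39
Round 2 (k=49): L=39 R=176
Round 3 (k=37): L=176 R=80
Round 4 (k=17): L=80 R=231
Round 5 (k=44): L=231 R=235

Answer: 231 235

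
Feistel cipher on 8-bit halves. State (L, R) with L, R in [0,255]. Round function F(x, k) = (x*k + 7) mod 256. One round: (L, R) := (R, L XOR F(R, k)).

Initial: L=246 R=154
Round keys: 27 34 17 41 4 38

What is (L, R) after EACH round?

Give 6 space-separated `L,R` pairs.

Round 1 (k=27): L=154 R=179
Round 2 (k=34): L=179 R=87
Round 3 (k=17): L=87 R=125
Round 4 (k=41): L=125 R=91
Round 5 (k=4): L=91 R=14
Round 6 (k=38): L=14 R=64

Answer: 154,179 179,87 87,125 125,91 91,14 14,64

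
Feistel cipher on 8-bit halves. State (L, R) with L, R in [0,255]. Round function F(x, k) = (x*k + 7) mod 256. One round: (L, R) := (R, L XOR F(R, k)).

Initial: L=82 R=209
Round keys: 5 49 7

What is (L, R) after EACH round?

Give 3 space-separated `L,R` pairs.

Round 1 (k=5): L=209 R=78
Round 2 (k=49): L=78 R=36
Round 3 (k=7): L=36 R=77

Answer: 209,78 78,36 36,77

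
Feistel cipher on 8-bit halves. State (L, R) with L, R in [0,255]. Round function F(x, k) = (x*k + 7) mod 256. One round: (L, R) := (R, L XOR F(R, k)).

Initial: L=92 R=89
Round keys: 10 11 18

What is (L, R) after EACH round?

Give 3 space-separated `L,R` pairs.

Answer: 89,221 221,223 223,104

Derivation:
Round 1 (k=10): L=89 R=221
Round 2 (k=11): L=221 R=223
Round 3 (k=18): L=223 R=104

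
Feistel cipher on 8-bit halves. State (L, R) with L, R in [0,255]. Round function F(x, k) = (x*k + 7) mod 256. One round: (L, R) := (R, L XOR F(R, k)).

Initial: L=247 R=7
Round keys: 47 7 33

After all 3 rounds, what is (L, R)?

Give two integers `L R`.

Round 1 (k=47): L=7 R=167
Round 2 (k=7): L=167 R=159
Round 3 (k=33): L=159 R=33

Answer: 159 33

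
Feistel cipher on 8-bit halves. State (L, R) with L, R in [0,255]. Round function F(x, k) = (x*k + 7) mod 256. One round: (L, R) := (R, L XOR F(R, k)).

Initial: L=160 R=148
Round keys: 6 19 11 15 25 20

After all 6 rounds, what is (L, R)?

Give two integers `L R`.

Round 1 (k=6): L=148 R=223
Round 2 (k=19): L=223 R=0
Round 3 (k=11): L=0 R=216
Round 4 (k=15): L=216 R=175
Round 5 (k=25): L=175 R=198
Round 6 (k=20): L=198 R=208

Answer: 198 208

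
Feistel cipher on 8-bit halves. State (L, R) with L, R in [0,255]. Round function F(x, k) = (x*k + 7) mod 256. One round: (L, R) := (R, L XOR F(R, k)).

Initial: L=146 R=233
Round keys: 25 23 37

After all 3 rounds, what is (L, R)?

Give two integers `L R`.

Round 1 (k=25): L=233 R=90
Round 2 (k=23): L=90 R=244
Round 3 (k=37): L=244 R=17

Answer: 244 17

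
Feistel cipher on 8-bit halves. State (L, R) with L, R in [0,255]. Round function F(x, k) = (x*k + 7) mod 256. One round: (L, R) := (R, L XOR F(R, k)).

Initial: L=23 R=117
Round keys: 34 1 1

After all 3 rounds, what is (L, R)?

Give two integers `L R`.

Answer: 248 121

Derivation:
Round 1 (k=34): L=117 R=134
Round 2 (k=1): L=134 R=248
Round 3 (k=1): L=248 R=121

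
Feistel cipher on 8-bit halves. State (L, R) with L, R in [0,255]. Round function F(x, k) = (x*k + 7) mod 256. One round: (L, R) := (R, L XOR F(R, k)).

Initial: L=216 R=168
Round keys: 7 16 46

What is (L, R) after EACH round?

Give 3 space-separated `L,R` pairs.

Answer: 168,71 71,223 223,94

Derivation:
Round 1 (k=7): L=168 R=71
Round 2 (k=16): L=71 R=223
Round 3 (k=46): L=223 R=94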